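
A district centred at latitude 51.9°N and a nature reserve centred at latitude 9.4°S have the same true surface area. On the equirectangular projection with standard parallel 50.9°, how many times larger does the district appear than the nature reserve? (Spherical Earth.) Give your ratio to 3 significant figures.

1.60

The equidistant cylindrical projection with φ₀ = 50.9° has h = 1 (meridians true) and k = cos φ₀ / cos φ along parallels.
Areal scale at 51.9°: h·k = 1.000 × 1.022 = 1.022.
Areal scale at 9.4°: h·k = 1.000 × 0.6393 = 0.6393.
Ratio = 1.022/0.6393 ≈ 1.60.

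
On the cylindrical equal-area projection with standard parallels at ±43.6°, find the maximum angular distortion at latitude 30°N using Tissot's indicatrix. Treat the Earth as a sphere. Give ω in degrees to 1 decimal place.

For cylindrical equal-area with standard parallel φ₀, h = cos φ / cos φ₀ and k = cos φ₀ / cos φ, so h·k = 1.
At 30°: h = 1.196, k = 0.8362; principal scales a = 1.196, b = 0.8362.
sin(ω/2) = (a − b)/(a + b) = 0.3597/2.032 = 0.1770, so ω = 2 arcsin(0.1770) ≈ 20.4°.

20.4°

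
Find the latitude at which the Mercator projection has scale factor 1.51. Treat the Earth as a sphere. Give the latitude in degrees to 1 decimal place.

Mercator scale is k = sec φ = 1/cos φ.
1/cos φ = 1.51  ⇒  cos φ = 0.6623  ⇒  φ = arccos(0.6623) ≈ 48.5°.

48.5°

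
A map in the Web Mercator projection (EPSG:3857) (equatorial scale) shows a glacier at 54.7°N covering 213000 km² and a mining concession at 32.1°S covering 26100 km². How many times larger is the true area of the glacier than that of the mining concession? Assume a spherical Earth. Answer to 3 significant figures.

3.80

Since Mercator area scale is 1/cos²φ, the true area equals the apparent area multiplied by cos²φ.
True area of glacier: 213000 × cos²(54.7°) = 213000 × 0.3339 = 71120 km².
True area of mining concession: 26100 × cos²(32.1°) = 26100 × 0.7176 = 18730 km².
Ratio = 71120 / 18730 ≈ 3.80.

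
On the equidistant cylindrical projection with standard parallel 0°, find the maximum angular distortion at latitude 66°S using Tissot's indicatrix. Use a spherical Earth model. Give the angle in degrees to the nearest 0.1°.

In the plate carrée (x = Rλ, y = Rφ), meridians are true-scale (h = 1) and parallels are stretched by k = sec φ.
At 66°: h = 1.000, k = 2.459; principal scales a = 2.459, b = 1.000.
sin(ω/2) = (a − b)/(a + b) = 1.459/3.459 = 0.4217, so ω = 2 arcsin(0.4217) ≈ 49.9°.

49.9°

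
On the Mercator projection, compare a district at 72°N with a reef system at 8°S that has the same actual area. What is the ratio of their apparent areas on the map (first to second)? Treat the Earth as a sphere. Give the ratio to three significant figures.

Mercator is conformal with k = sec φ, so areal scale = k² = sec²φ.
At 72°: sec²(72°) = 1/0.3090² = 10.47.
At 8°: sec²(8°) = 1/0.9903² = 1.020.
Ratio = 10.47/1.020 = cos²(8°)/cos²(72°) ≈ 10.3.

10.3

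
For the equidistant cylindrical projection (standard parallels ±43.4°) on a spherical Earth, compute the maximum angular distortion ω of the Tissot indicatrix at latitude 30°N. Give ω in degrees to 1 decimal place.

With standard parallel φ₀ = 43.4°, the equirectangular projection gives x = Rλ cos φ₀, y = Rφ, so h = 1 and k = cos 43.4° / cos φ.
At 30°: h = 1.000, k = 0.8390; principal scales a = 1.000, b = 0.8390.
sin(ω/2) = (a − b)/(a + b) = 0.1610/1.839 = 0.08756, so ω = 2 arcsin(0.08756) ≈ 10.0°.

10.0°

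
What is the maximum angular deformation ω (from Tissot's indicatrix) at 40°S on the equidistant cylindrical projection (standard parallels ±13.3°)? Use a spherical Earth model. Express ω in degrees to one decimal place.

The equidistant cylindrical projection with φ₀ = 13.3° has h = 1 (meridians true) and k = cos φ₀ / cos φ along parallels.
At 40°: h = 1.000, k = 1.270; principal scales a = 1.270, b = 1.000.
sin(ω/2) = (a − b)/(a + b) = 0.2704/2.270 = 0.1191, so ω = 2 arcsin(0.1191) ≈ 13.7°.

13.7°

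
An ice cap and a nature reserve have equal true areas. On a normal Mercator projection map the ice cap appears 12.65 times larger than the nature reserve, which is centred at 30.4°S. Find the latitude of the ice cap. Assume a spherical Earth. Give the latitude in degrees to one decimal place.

76.0°

For equal true areas on Mercator, apparent areas scale as sec²φ, so the ratio is cos²φ₂ / cos²φ₁.
cos²φ₂ / cos²φ₁ = 12.65  ⇒  cos φ₁ = cos 30.4° / √12.65 = 0.8625/3.557 = 0.2425.
φ₁ = arccos(0.2425) ≈ 76.0°.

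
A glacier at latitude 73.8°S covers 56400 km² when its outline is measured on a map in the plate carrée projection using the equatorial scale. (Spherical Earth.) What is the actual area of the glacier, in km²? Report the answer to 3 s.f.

15700 km²

For the equirectangular projection with φ₀ = 0 (plate carrée), h = 1 along meridians and k = sec φ along parallels.
Areal scale = h·k = 1 × sec φ; at 73.8°, h = 1.000, k = 3.584, so h·k = 3.584.
True area = apparent / (areal scale) = 56400 / 3.584 ≈ 15700 km².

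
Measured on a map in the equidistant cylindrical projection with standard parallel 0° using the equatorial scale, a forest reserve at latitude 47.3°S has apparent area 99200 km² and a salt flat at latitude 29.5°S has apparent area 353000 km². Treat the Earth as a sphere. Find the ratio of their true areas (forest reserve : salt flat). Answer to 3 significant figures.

On the plate carrée, areal scale = h·k = 1 × sec φ, so true area = apparent × cos φ.
True area of forest reserve: 99200 × cos(47.3°) = 99200 × 0.6782 = 67270 km².
True area of salt flat: 353000 × cos(29.5°) = 353000 × 0.8704 = 307200 km².
Ratio = 67270 / 307200 ≈ 0.219.

0.219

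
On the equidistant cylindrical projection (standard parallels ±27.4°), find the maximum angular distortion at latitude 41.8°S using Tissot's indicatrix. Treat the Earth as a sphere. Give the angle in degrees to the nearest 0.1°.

The equidistant cylindrical projection with φ₀ = 27.4° has h = 1 (meridians true) and k = cos φ₀ / cos φ along parallels.
At 41.8°: h = 1.000, k = 1.191; principal scales a = 1.191, b = 1.000.
sin(ω/2) = (a − b)/(a + b) = 0.1909/2.191 = 0.08715, so ω = 2 arcsin(0.08715) ≈ 10.0°.

10.0°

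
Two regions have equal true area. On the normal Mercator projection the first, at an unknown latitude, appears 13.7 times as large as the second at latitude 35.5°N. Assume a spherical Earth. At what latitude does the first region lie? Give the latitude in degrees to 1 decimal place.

For equal true areas on Mercator, apparent areas scale as sec²φ, so the ratio is cos²φ₂ / cos²φ₁.
cos²φ₂ / cos²φ₁ = 13.7  ⇒  cos φ₁ = cos 35.5° / √13.7 = 0.8141/3.701 = 0.2200.
φ₁ = arccos(0.2200) ≈ 77.3°.

77.3°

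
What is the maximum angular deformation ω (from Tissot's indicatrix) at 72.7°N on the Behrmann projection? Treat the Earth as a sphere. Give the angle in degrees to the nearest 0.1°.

104.2°

Behrmann is a cylindrical equal-area projection with standard parallels at ±30°. Cylindrical equal-area (φ₀ = 30°): h = cos φ / cos 30° along meridians, k = cos 30° / cos φ along parallels; h·k = 1.
At 72.7°: h = 0.3434, k = 2.912; principal scales a = 2.912, b = 0.3434.
sin(ω/2) = (a − b)/(a + b) = 2.569/3.256 = 0.7891, so ω = 2 arcsin(0.7891) ≈ 104.2°.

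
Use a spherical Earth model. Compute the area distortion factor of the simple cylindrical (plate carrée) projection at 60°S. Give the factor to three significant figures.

2.00

For the equirectangular projection with φ₀ = 0 (plate carrée), h = 1 along meridians and k = sec φ along parallels.
Areal scale = h·k = 1 × sec φ; at 60°, h = 1.000, k = 2.000, so h·k = 2.000.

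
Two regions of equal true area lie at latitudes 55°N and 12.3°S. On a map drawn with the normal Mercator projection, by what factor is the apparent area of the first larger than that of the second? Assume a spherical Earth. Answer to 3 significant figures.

2.90

Mercator areal scale is sec²φ.
At 55°: sec²(55°) = 1/0.5736² = 3.040.
At 12.3°: sec²(12.3°) = 1/0.9770² = 1.048.
Ratio = 3.040/1.048 = cos²(12.3°)/cos²(55°) ≈ 2.90.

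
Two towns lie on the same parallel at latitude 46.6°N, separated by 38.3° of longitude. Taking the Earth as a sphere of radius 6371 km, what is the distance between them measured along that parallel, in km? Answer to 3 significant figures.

2930 km

Arc length along a parallel = R cos φ · Δλ (with Δλ in radians).
= 6371 × cos 46.6° × (38.3° × π/180) = 6371 × 0.6871 × 0.6685 ≈ 2930 km.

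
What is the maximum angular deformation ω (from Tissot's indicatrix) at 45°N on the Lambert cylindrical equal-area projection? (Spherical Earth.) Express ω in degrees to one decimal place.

38.9°

The Lambert cylindrical equal-area projection is the cylindrical equal-area projection with its standard parallel at the equator (φ₀ = 0). Cylindrical equal-area (φ₀ = 0°): h = cos φ / cos 0° along meridians, k = cos 0° / cos φ along parallels; h·k = 1.
At 45°: h = 0.7071, k = 1.414; principal scales a = 1.414, b = 0.7071.
sin(ω/2) = (a − b)/(a + b) = 0.7071/2.121 = 0.3333, so ω = 2 arcsin(0.3333) ≈ 38.9°.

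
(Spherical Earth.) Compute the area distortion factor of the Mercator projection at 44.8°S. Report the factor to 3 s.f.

For Mercator, h = k = sec φ (a conformal cylindrical projection has a single point scale, 1/cos φ).
Areal scale = k² = sec²φ = 1/cos²(44.8°) = 1/0.7096² = 1.986.

1.99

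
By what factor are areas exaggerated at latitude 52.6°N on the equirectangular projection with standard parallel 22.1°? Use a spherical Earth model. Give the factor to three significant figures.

The equidistant cylindrical projection with φ₀ = 22.1° has h = 1 (meridians true) and k = cos φ₀ / cos φ along parallels.
Areal scale = h·k = 1 × cos φ₀ / cos φ; at 52.6°, h = 1.000, k = 1.525, so h·k = 1.525.

1.53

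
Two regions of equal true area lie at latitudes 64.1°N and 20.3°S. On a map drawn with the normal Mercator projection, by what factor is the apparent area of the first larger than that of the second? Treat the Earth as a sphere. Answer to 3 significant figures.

Mercator areal scale is sec²φ.
At 64.1°: sec²(64.1°) = 1/0.4368² = 5.241.
At 20.3°: sec²(20.3°) = 1/0.9379² = 1.137.
Ratio = 5.241/1.137 = cos²(20.3°)/cos²(64.1°) ≈ 4.61.

4.61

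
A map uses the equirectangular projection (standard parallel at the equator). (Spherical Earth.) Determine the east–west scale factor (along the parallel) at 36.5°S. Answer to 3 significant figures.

1.24

Plate carrée maps x = Rλ, y = Rφ. The meridian scale is h = 1 and the parallel scale is k = 1/cos φ = sec φ.
k = 1/cos 36.5° = 1/0.8039 = 1.244.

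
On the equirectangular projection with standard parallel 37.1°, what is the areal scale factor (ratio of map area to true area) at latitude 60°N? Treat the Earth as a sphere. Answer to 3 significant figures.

With standard parallel φ₀ = 37.1°, the equirectangular projection gives x = Rλ cos φ₀, y = Rφ, so h = 1 and k = cos 37.1° / cos φ.
Areal scale = h·k = 1 × cos φ₀ / cos φ; at 60°, h = 1.000, k = 1.595, so h·k = 1.595.

1.60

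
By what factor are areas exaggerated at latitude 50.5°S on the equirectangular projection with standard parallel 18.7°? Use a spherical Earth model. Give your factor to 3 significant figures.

1.49

In the equirectangular projection with standard parallel φ₀ = 18.7° (x = Rλ cos φ₀, y = Rφ), meridians are true-scale (h = 1) and the parallel scale is k = cos φ₀ / cos φ.
Areal scale = h·k = 1 × cos φ₀ / cos φ; at 50.5°, h = 1.000, k = 1.489, so h·k = 1.489.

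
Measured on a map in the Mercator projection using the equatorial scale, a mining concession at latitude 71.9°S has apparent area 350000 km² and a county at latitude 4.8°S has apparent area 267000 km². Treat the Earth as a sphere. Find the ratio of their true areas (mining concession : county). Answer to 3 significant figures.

On Mercator the areal scale is sec²φ, so true area = apparent × cos²φ.
True area of mining concession: 350000 × cos²(71.9°) = 350000 × 0.09652 = 33780 km².
True area of county: 267000 × cos²(4.8°) = 267000 × 0.9930 = 265100 km².
Ratio = 33780 / 265100 ≈ 0.127.

0.127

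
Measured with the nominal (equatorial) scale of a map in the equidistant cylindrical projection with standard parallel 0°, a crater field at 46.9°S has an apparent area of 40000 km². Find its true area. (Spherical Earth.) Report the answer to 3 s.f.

For the equirectangular projection with φ₀ = 0 (plate carrée), h = 1 along meridians and k = sec φ along parallels.
Areal scale = h·k = 1 × sec φ; at 46.9°, h = 1.000, k = 1.464, so h·k = 1.464.
True area = apparent / (areal scale) = 40000 / 1.464 ≈ 27300 km².

27300 km²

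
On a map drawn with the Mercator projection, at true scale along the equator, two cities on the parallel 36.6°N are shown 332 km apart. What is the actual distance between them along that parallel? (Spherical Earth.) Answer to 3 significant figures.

267 km

The Mercator projection is conformal; its linear scale factor is the same in every direction and equals sec φ = 1/cos φ.
Along the parallel at 36.6°, map distances are exaggerated by k = sec 36.6° = 1.246.
True distance = 332 / 1.246 = 332 × cos 36.6° ≈ 267 km.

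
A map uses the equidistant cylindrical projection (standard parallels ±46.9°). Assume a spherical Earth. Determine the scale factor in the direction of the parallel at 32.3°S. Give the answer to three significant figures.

In the equirectangular projection with standard parallel φ₀ = 46.9° (x = Rλ cos φ₀, y = Rφ), meridians are true-scale (h = 1) and the parallel scale is k = cos φ₀ / cos φ.
k = cos 46.9° / cos 32.3° = 0.6833/0.8453 = 0.8084.

0.808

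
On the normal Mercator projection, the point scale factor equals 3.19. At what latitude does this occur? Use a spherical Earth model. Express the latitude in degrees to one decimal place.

Mercator scale is k = sec φ = 1/cos φ.
1/cos φ = 3.19  ⇒  cos φ = 0.3135  ⇒  φ = arccos(0.3135) ≈ 71.7°.

71.7°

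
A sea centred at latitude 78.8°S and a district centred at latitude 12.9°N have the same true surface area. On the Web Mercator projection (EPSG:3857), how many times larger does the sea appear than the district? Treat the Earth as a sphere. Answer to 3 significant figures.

25.2

On Mercator, area is exaggerated by sec²φ = 1/cos²φ.
At 78.8°: sec²(78.8°) = 1/0.1942² = 26.51.
At 12.9°: sec²(12.9°) = 1/0.9748² = 1.052.
Ratio = 26.51/1.052 = cos²(12.9°)/cos²(78.8°) ≈ 25.2.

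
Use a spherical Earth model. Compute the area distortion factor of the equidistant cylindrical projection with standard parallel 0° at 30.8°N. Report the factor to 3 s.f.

1.16

For the equirectangular projection with φ₀ = 0 (plate carrée), h = 1 along meridians and k = sec φ along parallels.
Areal scale = h·k = 1 × sec φ; at 30.8°, h = 1.000, k = 1.164, so h·k = 1.164.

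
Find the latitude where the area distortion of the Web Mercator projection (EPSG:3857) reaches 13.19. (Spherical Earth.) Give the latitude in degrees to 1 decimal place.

74.0°

Mercator areal scale is sec²φ.
sec²φ = 13.19  ⇒  cos²φ = 0.07582  ⇒  cos φ = 0.2753.
φ = arccos(0.2753) ≈ 74.0°.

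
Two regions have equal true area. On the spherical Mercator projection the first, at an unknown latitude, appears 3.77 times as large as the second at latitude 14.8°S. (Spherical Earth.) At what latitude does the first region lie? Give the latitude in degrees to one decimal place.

Mercator areal scale is sec²φ, so apparent-area ratio = sec²φ₁ / sec²φ₂ = cos²φ₂ / cos²φ₁.
cos²φ₂ / cos²φ₁ = 3.77  ⇒  cos φ₁ = cos 14.8° / √3.77 = 0.9668/1.942 = 0.4979.
φ₁ = arccos(0.4979) ≈ 60.1°.

60.1°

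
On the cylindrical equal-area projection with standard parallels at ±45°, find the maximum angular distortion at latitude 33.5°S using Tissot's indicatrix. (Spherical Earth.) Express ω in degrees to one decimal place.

For cylindrical equal-area with standard parallel φ₀, h = cos φ / cos φ₀ and k = cos φ₀ / cos φ, so h·k = 1.
At 33.5°: h = 1.179, k = 0.8480; principal scales a = 1.179, b = 0.8480.
sin(ω/2) = (a − b)/(a + b) = 0.3313/2.027 = 0.1634, so ω = 2 arcsin(0.1634) ≈ 18.8°.

18.8°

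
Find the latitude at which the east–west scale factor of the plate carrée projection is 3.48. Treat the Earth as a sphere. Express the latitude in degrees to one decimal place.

73.3°

Plate carrée: h = 1, k = sec φ along parallels.
sec φ = 3.48  ⇒  cos φ = 0.2874  ⇒  φ ≈ 73.3°.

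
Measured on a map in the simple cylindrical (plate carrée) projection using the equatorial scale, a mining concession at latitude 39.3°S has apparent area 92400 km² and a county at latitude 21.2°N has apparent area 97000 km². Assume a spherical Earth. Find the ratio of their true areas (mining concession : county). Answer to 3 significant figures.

On the plate carrée, areal scale = h·k = 1 × sec φ, so true area = apparent × cos φ.
True area of mining concession: 92400 × cos(39.3°) = 92400 × 0.7738 = 71500 km².
True area of county: 97000 × cos(21.2°) = 97000 × 0.9323 = 90440 km².
Ratio = 71500 / 90440 ≈ 0.791.

0.791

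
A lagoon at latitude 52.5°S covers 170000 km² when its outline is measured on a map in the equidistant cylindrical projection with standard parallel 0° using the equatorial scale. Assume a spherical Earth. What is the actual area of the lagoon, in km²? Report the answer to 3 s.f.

103000 km²

In the plate carrée (x = Rλ, y = Rφ), meridians are true-scale (h = 1) and parallels are stretched by k = sec φ.
Areal scale = h·k = 1 × sec φ; at 52.5°, h = 1.000, k = 1.643, so h·k = 1.643.
True area = apparent / (areal scale) = 170000 / 1.643 ≈ 103000 km².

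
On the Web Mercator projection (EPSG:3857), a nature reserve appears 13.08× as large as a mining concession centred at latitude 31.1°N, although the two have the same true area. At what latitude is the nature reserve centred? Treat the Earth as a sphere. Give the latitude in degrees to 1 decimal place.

76.3°

Mercator areal scale is sec²φ, so apparent-area ratio = sec²φ₁ / sec²φ₂ = cos²φ₂ / cos²φ₁.
cos²φ₂ / cos²φ₁ = 13.08  ⇒  cos φ₁ = cos 31.1° / √13.08 = 0.8563/3.617 = 0.2368.
φ₁ = arccos(0.2368) ≈ 76.3°.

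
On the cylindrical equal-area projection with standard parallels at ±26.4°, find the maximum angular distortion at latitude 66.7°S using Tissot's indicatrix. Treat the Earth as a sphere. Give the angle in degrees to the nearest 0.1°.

84.7°

A cylindrical equal-area projection with standard parallel φ₀ has meridian scale h = cos φ / cos φ₀ and parallel scale k = cos φ₀ / cos φ (so areas are preserved, h·k = 1).
At 66.7°: h = 0.4416, k = 2.264; principal scales a = 2.264, b = 0.4416.
sin(ω/2) = (a − b)/(a + b) = 1.823/2.706 = 0.6736, so ω = 2 arcsin(0.6736) ≈ 84.7°.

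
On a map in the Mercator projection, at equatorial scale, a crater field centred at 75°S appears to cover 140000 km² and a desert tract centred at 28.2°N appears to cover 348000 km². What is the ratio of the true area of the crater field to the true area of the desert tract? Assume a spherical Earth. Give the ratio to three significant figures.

Since Mercator area scale is 1/cos²φ, the true area equals the apparent area multiplied by cos²φ.
True area of crater field: 140000 × cos²(75°) = 140000 × 0.06699 = 9378 km².
True area of desert tract: 348000 × cos²(28.2°) = 348000 × 0.7767 = 270300 km².
Ratio = 9378 / 270300 ≈ 0.0347.

0.0347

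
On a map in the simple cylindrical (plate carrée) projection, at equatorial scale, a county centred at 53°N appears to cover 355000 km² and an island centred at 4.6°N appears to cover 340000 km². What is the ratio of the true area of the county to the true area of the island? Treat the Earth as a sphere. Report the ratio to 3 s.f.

0.630

Plate carrée has h = 1 and k = sec φ, giving areal scale sec φ; true area = (apparent area) · cos φ.
True area of county: 355000 × cos(53°) = 355000 × 0.6018 = 213600 km².
True area of island: 340000 × cos(4.6°) = 340000 × 0.9968 = 338900 km².
Ratio = 213600 / 338900 ≈ 0.630.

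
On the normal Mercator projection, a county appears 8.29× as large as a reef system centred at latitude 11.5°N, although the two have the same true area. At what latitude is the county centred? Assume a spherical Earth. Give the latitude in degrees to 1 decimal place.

70.1°

On Mercator, (apparent₁)/(apparent₂) = sec²φ₁ / sec²φ₂ when true areas are equal.
cos²φ₂ / cos²φ₁ = 8.29  ⇒  cos φ₁ = cos 11.5° / √8.29 = 0.9799/2.879 = 0.3403.
φ₁ = arccos(0.3403) ≈ 70.1°.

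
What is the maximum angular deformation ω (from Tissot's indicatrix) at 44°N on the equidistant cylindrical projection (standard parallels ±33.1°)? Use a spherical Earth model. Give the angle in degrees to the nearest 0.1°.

With standard parallel φ₀ = 33.1°, the equirectangular projection gives x = Rλ cos φ₀, y = Rφ, so h = 1 and k = cos 33.1° / cos φ.
At 44°: h = 1.000, k = 1.165; principal scales a = 1.165, b = 1.000.
sin(ω/2) = (a − b)/(a + b) = 0.1646/2.165 = 0.07603, so ω = 2 arcsin(0.07603) ≈ 8.7°.

8.7°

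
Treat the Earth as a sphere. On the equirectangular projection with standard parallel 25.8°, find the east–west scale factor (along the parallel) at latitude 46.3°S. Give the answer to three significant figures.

With standard parallel φ₀ = 25.8°, the equirectangular projection gives x = Rλ cos φ₀, y = Rφ, so h = 1 and k = cos 25.8° / cos φ.
k = cos 25.8° / cos 46.3° = 0.9003/0.6909 = 1.303.

1.30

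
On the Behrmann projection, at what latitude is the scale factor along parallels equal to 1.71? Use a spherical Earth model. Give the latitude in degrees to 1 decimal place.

Behrmann is a cylindrical equal-area projection with standard parallels at ±30°. For cylindrical equal-area with standard parallel φ₀, h = cos φ / cos φ₀ and k = cos φ₀ / cos φ, so h·k = 1.
k = cos φ₀ / cos φ = 1.71  ⇒  cos φ = cos 30° / 1.71 = 0.5064.
φ = arccos(0.5064) ≈ 59.6°.

59.6°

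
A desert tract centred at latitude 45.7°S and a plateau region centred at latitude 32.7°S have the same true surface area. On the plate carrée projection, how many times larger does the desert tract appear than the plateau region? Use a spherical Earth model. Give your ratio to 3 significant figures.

1.20

Plate carrée maps x = Rλ, y = Rφ. The meridian scale is h = 1 and the parallel scale is k = 1/cos φ = sec φ.
Areal scale at 45.7°: h·k = 1.000 × 1.432 = 1.432.
Areal scale at 32.7°: h·k = 1.000 × 1.188 = 1.188.
Ratio = 1.432/1.188 ≈ 1.20.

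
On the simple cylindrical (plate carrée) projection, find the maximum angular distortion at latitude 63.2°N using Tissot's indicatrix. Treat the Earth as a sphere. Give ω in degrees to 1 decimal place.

In the plate carrée (x = Rλ, y = Rφ), meridians are true-scale (h = 1) and parallels are stretched by k = sec φ.
At 63.2°: h = 1.000, k = 2.218; principal scales a = 2.218, b = 1.000.
sin(ω/2) = (a − b)/(a + b) = 1.218/3.218 = 0.3785, so ω = 2 arcsin(0.3785) ≈ 44.5°.

44.5°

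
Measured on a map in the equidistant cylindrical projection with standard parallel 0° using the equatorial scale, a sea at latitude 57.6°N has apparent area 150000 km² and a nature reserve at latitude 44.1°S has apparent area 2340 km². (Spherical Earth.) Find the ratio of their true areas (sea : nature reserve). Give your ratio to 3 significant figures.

47.8

On the plate carrée, areal scale = h·k = 1 × sec φ, so true area = apparent × cos φ.
True area of sea: 150000 × cos(57.6°) = 150000 × 0.5358 = 80370 km².
True area of nature reserve: 2340 × cos(44.1°) = 2340 × 0.7181 = 1680 km².
Ratio = 80370 / 1680 ≈ 47.8.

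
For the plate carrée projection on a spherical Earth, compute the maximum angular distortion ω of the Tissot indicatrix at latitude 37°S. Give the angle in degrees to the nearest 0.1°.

12.9°

For the equirectangular projection with φ₀ = 0 (plate carrée), h = 1 along meridians and k = sec φ along parallels.
At 37°: h = 1.000, k = 1.252; principal scales a = 1.252, b = 1.000.
sin(ω/2) = (a − b)/(a + b) = 0.2521/2.252 = 0.1120, so ω = 2 arcsin(0.1120) ≈ 12.9°.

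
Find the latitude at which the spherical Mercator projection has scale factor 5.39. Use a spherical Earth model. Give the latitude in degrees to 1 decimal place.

Mercator scale is k = sec φ = 1/cos φ.
1/cos φ = 5.39  ⇒  cos φ = 0.1855  ⇒  φ = arccos(0.1855) ≈ 79.3°.

79.3°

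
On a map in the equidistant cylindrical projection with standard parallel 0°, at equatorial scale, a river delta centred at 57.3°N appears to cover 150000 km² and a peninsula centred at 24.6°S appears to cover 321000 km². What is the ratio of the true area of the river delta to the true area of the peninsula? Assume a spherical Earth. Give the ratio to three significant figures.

On the plate carrée, areal scale = h·k = 1 × sec φ, so true area = apparent × cos φ.
True area of river delta: 150000 × cos(57.3°) = 150000 × 0.5402 = 81040 km².
True area of peninsula: 321000 × cos(24.6°) = 321000 × 0.9092 = 291900 km².
Ratio = 81040 / 291900 ≈ 0.278.

0.278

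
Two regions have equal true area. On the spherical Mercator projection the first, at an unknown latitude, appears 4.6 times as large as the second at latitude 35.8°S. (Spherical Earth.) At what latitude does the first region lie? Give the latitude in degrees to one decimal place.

For equal true areas on Mercator, apparent areas scale as sec²φ, so the ratio is cos²φ₂ / cos²φ₁.
cos²φ₂ / cos²φ₁ = 4.6  ⇒  cos φ₁ = cos 35.8° / √4.6 = 0.8111/2.145 = 0.3782.
φ₁ = arccos(0.3782) ≈ 67.8°.

67.8°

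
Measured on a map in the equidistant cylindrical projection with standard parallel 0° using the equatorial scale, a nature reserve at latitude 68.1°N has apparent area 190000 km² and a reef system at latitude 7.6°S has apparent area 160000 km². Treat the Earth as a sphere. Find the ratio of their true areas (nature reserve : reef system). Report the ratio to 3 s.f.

0.447

Plate carrée has h = 1 and k = sec φ, giving areal scale sec φ; true area = (apparent area) · cos φ.
True area of nature reserve: 190000 × cos(68.1°) = 190000 × 0.3730 = 70870 km².
True area of reef system: 160000 × cos(7.6°) = 160000 × 0.9912 = 158600 km².
Ratio = 70870 / 158600 ≈ 0.447.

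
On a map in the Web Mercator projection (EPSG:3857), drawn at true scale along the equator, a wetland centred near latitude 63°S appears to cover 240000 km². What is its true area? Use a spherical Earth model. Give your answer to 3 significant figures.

49500 km²

Mercator is conformal, so the point scale is isotropic: h = k = sec φ = 1/cos φ.
Areal scale = k² = sec²φ = 1/cos²(63°) = 1/0.4540² = 4.852.
True area = apparent / (areal scale) = 240000 / 4.852 ≈ 49500 km².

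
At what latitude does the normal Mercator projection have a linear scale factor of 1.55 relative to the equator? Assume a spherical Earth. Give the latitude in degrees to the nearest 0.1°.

Mercator scale is k = sec φ = 1/cos φ.
1/cos φ = 1.55  ⇒  cos φ = 0.6452  ⇒  φ = arccos(0.6452) ≈ 49.8°.

49.8°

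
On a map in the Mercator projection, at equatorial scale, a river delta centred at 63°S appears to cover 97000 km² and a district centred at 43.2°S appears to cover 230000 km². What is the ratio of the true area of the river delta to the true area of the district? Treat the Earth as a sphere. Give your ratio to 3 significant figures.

On Mercator the areal scale is sec²φ, so true area = apparent × cos²φ.
True area of river delta: 97000 × cos²(63°) = 97000 × 0.2061 = 19990 km².
True area of district: 230000 × cos²(43.2°) = 230000 × 0.5314 = 122200 km².
Ratio = 19990 / 122200 ≈ 0.164.

0.164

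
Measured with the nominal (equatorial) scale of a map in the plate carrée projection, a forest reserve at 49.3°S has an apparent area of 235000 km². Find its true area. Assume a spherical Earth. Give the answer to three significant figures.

Plate carrée maps x = Rλ, y = Rφ. The meridian scale is h = 1 and the parallel scale is k = 1/cos φ = sec φ.
Areal scale = h·k = 1 × sec φ; at 49.3°, h = 1.000, k = 1.534, so h·k = 1.534.
True area = apparent / (areal scale) = 235000 / 1.534 ≈ 153000 km².

153000 km²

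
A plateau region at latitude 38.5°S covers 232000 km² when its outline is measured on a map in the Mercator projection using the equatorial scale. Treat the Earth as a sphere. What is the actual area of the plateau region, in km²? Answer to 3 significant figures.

For Mercator, h = k = sec φ (a conformal cylindrical projection has a single point scale, 1/cos φ).
Areal scale = k² = sec²φ = 1/cos²(38.5°) = 1/0.7826² = 1.633.
True area = apparent / (areal scale) = 232000 / 1.633 ≈ 142000 km².

142000 km²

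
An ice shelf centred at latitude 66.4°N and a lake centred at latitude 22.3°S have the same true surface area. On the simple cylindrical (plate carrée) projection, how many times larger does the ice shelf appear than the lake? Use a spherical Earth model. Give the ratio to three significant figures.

Plate carrée maps x = Rλ, y = Rφ. The meridian scale is h = 1 and the parallel scale is k = 1/cos φ = sec φ.
Areal scale at 66.4°: h·k = 1.000 × 2.498 = 2.498.
Areal scale at 22.3°: h·k = 1.000 × 1.081 = 1.081.
Ratio = 2.498/1.081 ≈ 2.31.

2.31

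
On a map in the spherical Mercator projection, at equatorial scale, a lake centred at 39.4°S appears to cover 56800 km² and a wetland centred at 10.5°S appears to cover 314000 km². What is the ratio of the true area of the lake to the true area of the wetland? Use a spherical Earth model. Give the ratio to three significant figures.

Mercator's areal exaggeration is sec²φ; hence true area = (apparent area) · cos²φ.
True area of lake: 56800 × cos²(39.4°) = 56800 × 0.5971 = 33920 km².
True area of wetland: 314000 × cos²(10.5°) = 314000 × 0.9668 = 303600 km².
Ratio = 33920 / 303600 ≈ 0.112.

0.112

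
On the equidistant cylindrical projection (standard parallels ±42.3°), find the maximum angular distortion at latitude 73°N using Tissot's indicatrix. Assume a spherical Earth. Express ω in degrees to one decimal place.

The equidistant cylindrical projection with φ₀ = 42.3° has h = 1 (meridians true) and k = cos φ₀ / cos φ along parallels.
At 73°: h = 1.000, k = 2.530; principal scales a = 2.530, b = 1.000.
sin(ω/2) = (a − b)/(a + b) = 1.530/3.530 = 0.4334, so ω = 2 arcsin(0.4334) ≈ 51.4°.

51.4°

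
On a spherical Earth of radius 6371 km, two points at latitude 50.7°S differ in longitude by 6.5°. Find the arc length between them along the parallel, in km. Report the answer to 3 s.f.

Arc length along a parallel = R cos φ · Δλ (with Δλ in radians).
= 6371 × cos 50.7° × (6.5° × π/180) = 6371 × 0.6334 × 0.1134 ≈ 458 km.

458 km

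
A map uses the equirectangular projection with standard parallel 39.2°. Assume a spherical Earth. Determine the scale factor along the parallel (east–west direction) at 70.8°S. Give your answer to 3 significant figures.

2.36

In the equirectangular projection with standard parallel φ₀ = 39.2° (x = Rλ cos φ₀, y = Rφ), meridians are true-scale (h = 1) and the parallel scale is k = cos φ₀ / cos φ.
k = cos 39.2° / cos 70.8° = 0.7749/0.3289 = 2.356.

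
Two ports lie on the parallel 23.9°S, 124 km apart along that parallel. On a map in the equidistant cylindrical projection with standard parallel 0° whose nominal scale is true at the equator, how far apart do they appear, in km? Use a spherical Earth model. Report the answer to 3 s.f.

Plate carrée maps x = Rλ, y = Rφ. The meridian scale is h = 1 and the parallel scale is k = 1/cos φ = sec φ.
Along the parallel, k = sec 23.9° = 1/0.9143 = 1.094.
Map distance = 124 × 1.094 ≈ 136 km.

136 km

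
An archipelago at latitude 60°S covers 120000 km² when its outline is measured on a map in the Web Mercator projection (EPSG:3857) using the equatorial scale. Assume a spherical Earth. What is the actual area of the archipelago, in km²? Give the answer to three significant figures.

The Mercator projection is conformal; its linear scale factor is the same in every direction and equals sec φ = 1/cos φ.
Areal scale = k² = sec²φ = 1/cos²(60°) = 1/0.5000² = 4.000.
True area = apparent / (areal scale) = 120000 / 4.000 ≈ 30000 km².

30000 km²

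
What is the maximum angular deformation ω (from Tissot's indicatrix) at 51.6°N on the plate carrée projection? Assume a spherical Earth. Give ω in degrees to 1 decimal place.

27.0°

For the equirectangular projection with φ₀ = 0 (plate carrée), h = 1 along meridians and k = sec φ along parallels.
At 51.6°: h = 1.000, k = 1.610; principal scales a = 1.610, b = 1.000.
sin(ω/2) = (a − b)/(a + b) = 0.6099/2.610 = 0.2337, so ω = 2 arcsin(0.2337) ≈ 27.0°.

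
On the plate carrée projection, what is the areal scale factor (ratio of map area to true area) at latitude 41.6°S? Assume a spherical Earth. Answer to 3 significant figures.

Plate carrée maps x = Rλ, y = Rφ. The meridian scale is h = 1 and the parallel scale is k = 1/cos φ = sec φ.
Areal scale = h·k = 1 × sec φ; at 41.6°, h = 1.000, k = 1.337, so h·k = 1.337.

1.34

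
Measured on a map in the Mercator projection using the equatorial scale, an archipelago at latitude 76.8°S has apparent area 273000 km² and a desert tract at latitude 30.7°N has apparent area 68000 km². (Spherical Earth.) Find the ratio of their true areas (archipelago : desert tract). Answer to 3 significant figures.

0.283

Since Mercator area scale is 1/cos²φ, the true area equals the apparent area multiplied by cos²φ.
True area of archipelago: 273000 × cos²(76.8°) = 273000 × 0.05214 = 14240 km².
True area of desert tract: 68000 × cos²(30.7°) = 68000 × 0.7393 = 50280 km².
Ratio = 14240 / 50280 ≈ 0.283.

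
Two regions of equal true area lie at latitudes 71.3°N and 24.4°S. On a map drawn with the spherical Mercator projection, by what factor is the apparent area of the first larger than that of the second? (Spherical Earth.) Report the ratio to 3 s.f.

8.07

Mercator areal scale is sec²φ.
At 71.3°: sec²(71.3°) = 1/0.3206² = 9.728.
At 24.4°: sec²(24.4°) = 1/0.9107² = 1.206.
Ratio = 9.728/1.206 = cos²(24.4°)/cos²(71.3°) ≈ 8.07.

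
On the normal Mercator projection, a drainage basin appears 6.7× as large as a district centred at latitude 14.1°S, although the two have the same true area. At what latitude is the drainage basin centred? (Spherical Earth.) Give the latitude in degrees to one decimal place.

On Mercator, (apparent₁)/(apparent₂) = sec²φ₁ / sec²φ₂ when true areas are equal.
cos²φ₂ / cos²φ₁ = 6.7  ⇒  cos φ₁ = cos 14.1° / √6.7 = 0.9699/2.588 = 0.3747.
φ₁ = arccos(0.3747) ≈ 68.0°.

68.0°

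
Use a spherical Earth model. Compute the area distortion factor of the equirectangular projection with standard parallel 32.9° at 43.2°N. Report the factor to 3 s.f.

In the equirectangular projection with standard parallel φ₀ = 32.9° (x = Rλ cos φ₀, y = Rφ), meridians are true-scale (h = 1) and the parallel scale is k = cos φ₀ / cos φ.
Areal scale = h·k = 1 × cos φ₀ / cos φ; at 43.2°, h = 1.000, k = 1.152, so h·k = 1.152.

1.15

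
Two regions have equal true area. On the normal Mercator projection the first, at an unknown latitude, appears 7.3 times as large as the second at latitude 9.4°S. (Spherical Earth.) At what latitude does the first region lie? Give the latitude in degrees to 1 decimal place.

68.6°

For equal true areas on Mercator, apparent areas scale as sec²φ, so the ratio is cos²φ₂ / cos²φ₁.
cos²φ₂ / cos²φ₁ = 7.3  ⇒  cos φ₁ = cos 9.4° / √7.3 = 0.9866/2.702 = 0.3651.
φ₁ = arccos(0.3651) ≈ 68.6°.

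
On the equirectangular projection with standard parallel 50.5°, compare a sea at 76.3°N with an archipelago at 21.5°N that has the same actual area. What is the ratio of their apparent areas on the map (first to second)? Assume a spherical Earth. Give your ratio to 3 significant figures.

In the equirectangular projection with standard parallel φ₀ = 50.5° (x = Rλ cos φ₀, y = Rφ), meridians are true-scale (h = 1) and the parallel scale is k = cos φ₀ / cos φ.
Areal scale at 76.3°: h·k = 1.000 × 2.686 = 2.686.
Areal scale at 21.5°: h·k = 1.000 × 0.6836 = 0.6836.
Ratio = 2.686/0.6836 ≈ 3.93.

3.93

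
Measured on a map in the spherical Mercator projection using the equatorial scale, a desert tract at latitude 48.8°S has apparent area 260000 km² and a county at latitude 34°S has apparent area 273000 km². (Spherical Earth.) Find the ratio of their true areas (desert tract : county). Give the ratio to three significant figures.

0.601

On Mercator the areal scale is sec²φ, so true area = apparent × cos²φ.
True area of desert tract: 260000 × cos²(48.8°) = 260000 × 0.4339 = 112800 km².
True area of county: 273000 × cos²(34°) = 273000 × 0.6873 = 187600 km².
Ratio = 112800 / 187600 ≈ 0.601.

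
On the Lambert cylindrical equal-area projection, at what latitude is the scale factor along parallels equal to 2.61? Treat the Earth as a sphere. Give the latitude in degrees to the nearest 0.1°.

The Lambert cylindrical equal-area projection is the cylindrical equal-area projection with its standard parallel at the equator (φ₀ = 0). Cylindrical equal-area (φ₀ = 0°): h = cos φ / cos 0° along meridians, k = cos 0° / cos φ along parallels; h·k = 1.
k = cos φ₀ / cos φ = 2.61  ⇒  cos φ = cos 0° / 2.61 = 0.3831.
φ = arccos(0.3831) ≈ 67.5°.

67.5°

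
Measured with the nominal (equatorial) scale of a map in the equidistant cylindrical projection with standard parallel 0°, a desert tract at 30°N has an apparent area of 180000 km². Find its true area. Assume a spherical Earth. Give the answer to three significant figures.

156000 km²

Plate carrée maps x = Rλ, y = Rφ. The meridian scale is h = 1 and the parallel scale is k = 1/cos φ = sec φ.
Areal scale = h·k = 1 × sec φ; at 30°, h = 1.000, k = 1.155, so h·k = 1.155.
True area = apparent / (areal scale) = 180000 / 1.155 ≈ 156000 km².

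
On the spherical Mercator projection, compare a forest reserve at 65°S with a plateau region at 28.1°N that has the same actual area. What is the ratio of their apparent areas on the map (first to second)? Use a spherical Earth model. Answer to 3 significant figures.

4.36

Mercator areal scale is sec²φ.
At 65°: sec²(65°) = 1/0.4226² = 5.599.
At 28.1°: sec²(28.1°) = 1/0.8821² = 1.285.
Ratio = 5.599/1.285 = cos²(28.1°)/cos²(65°) ≈ 4.36.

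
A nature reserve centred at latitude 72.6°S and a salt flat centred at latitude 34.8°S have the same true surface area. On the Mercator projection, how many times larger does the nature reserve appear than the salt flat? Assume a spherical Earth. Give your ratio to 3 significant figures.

7.54

On Mercator, area is exaggerated by sec²φ = 1/cos²φ.
At 72.6°: sec²(72.6°) = 1/0.2990² = 11.18.
At 34.8°: sec²(34.8°) = 1/0.8211² = 1.483.
Ratio = 11.18/1.483 = cos²(34.8°)/cos²(72.6°) ≈ 7.54.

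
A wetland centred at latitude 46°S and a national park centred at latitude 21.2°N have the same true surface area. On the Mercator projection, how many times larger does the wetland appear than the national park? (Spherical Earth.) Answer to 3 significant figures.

Mercator areal scale is sec²φ.
At 46°: sec²(46°) = 1/0.6947² = 2.072.
At 21.2°: sec²(21.2°) = 1/0.9323² = 1.150.
Ratio = 2.072/1.150 = cos²(21.2°)/cos²(46°) ≈ 1.80.

1.80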